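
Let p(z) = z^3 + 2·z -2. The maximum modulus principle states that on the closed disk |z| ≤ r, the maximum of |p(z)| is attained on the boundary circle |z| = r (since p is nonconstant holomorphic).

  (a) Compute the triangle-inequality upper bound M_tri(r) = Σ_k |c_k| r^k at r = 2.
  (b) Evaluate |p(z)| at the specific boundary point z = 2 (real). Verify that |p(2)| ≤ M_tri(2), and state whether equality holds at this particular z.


Coefficients: c_0 = -2, c_1 = 2, c_2 = 0, c_3 = 1. Radius r = 2.
Part (a). Triangle bound: M_tri(r) = Σ_k |c_k| r^k
  = |-2|·2^0 + |2|·2^1 + |0|·2^2 + |1|·2^3
  = 2 + 4 + 0 + 8 = 14.
This bounds M(r) := max_{|z|=r} |p(z)| from above; equality holds iff all terms c_k z^k can be made to align in phase at a single z on |z|=r.
Part (b). At z = 2 (real, on the circle |z| = r):
  p(2) = (-2)·2^0 + (2)·2^1 + (0)·2^2 + (1)·2^3 = 10.
  |p(2)| = 10.
Check: |p(2)| = 10 ≤ 14 = M_tri(2). ✓ Equality does not hold at z = 2 (the coefficients have mixed signs, so the terms do not all align in phase there).

M_tri(2) = 14; |p(2)| = 10; equality at z=2: no.


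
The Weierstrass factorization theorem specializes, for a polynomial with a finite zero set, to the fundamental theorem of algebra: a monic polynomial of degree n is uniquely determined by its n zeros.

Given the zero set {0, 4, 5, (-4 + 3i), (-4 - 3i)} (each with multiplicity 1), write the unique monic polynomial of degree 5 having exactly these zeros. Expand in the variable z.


The polynomial is p(z) = ∏_{α ∈ S} (z − α), where S = {0, 4, 5, (-4 + 3i), (-4 - 3i)}.
Expanding the product yields: p(z) = z^5 -z^4 -27·z^3 -65·z^2 + 500·z.
Note conjugate pairs combine to real quadratics: (z − (-4+3i))(z − (-4−3i)) = z² + 8z + 25.
The resulting polynomial has degree 5 and real coefficients as required.

p(z) = z^5 -z^4 -27·z^3 -65·z^2 + 500·z.


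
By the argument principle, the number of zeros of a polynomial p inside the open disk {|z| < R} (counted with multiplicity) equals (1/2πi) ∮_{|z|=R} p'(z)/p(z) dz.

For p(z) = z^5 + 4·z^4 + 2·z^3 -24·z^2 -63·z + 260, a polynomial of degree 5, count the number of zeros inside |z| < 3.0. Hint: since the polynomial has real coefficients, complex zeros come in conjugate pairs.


The zeros of p are: -4, (-2 + 3i), (-2 - 3i), (2 + 1i), (2 - 1i).
Their magnitudes are: 4, 3.606, 3.606, 2.236, 2.236.
Zeros with |z| < R = 3.0: (2 + 1i), (2 - 1i).
Count = 2.
By the argument principle, (1/2πi) ∮_{|z|=R} p'(z)/p(z) dz equals exactly this count.

Number of zeros inside |z| < 3.0: 2.


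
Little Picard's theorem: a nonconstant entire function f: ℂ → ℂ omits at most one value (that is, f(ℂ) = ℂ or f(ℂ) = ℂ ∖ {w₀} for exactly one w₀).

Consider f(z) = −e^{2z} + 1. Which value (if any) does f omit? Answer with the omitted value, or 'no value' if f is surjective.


Little Picard bounds the complement of f(ℂ) to at most one point.
e^{2z} is never zero on ℂ, so -1·e^{2z} takes every value in ℂ ∖ {0}. Adding 1 shifts the range to ℂ ∖ {1}. Thus f omits exactly the value 1.

Omitted value: 1.


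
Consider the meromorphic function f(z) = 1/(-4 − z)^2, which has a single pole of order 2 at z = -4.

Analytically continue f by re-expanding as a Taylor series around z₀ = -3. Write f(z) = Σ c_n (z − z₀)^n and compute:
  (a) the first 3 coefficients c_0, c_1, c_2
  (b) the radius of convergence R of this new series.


Let w = z − z₀, so z = z₀ + w.
Then -4 − z = -4 − (z₀ + w) = (-4 − z₀) − w = -1 − w.
f(z) = 1/(-1 − w)^2 = (1/(-1)^2) · (1 − w/(-1))^{−2}.
By the binomial series (1−u)^{−2} = Σ_{n≥0} C(n+1, 1) u^n for |u|<1, with u = w/(-1):
  c_n = C(n+1, 1) / (-1)^(n+2).
  c_0 = 1/(-1)^2 = 1.
  c_1 = 2/(-1)^3 = -2.
  c_2 = 3/(-1)^4 = 3.
The series is valid for |w/d| < 1, i.e. |z − z₀| < |d|.
Radius of convergence: R = |-4 − z₀| = |-1| = 1 (distance from z₀ to the singularity z = -4).

c_0 = 1, c_1 = -2, c_2 = 3; R = 1.


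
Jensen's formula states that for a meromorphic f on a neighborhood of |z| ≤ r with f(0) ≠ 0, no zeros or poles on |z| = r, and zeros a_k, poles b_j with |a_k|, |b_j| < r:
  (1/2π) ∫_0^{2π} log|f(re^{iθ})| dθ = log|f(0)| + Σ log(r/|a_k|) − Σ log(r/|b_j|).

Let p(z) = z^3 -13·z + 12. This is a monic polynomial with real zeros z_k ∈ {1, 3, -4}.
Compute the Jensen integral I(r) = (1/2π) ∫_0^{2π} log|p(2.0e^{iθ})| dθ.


Zeros: -4, 1, 3; r = 2.0.
Inside |z| < r: 1. Outside (|z| ≥ r): -4, 3.
p(0) = 12, so log|p(0)| = log(12) = 2.4849.
Apply Jensen: I(r) = log|p(0)| + Σ_k log(r/|z_k|), summed over zeros inside |z| < r.
  log(r/|z_k|) for z_k = 1: log(2.0/1) = 0.6931
  Outside zeros (-4, 3) contribute nothing to the Jensen sum.
Sum over inside zeros: 0.6931.
I(r) = log|p(0)| + (inside sum) = 2.4849 + 0.6931 = 3.1781.
Note: since some zeros are outside |z| ≤ r, the simplified n·log(r) form does NOT apply — only the inside zeros contribute.

I(r) ≈ 3.1781.


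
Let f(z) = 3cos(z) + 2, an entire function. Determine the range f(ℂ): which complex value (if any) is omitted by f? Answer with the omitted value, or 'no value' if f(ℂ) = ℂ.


Little Picard bounds the complement of f(ℂ) to at most one point.
cos is entire and surjective onto ℂ: for every w ∈ ℂ, cos(ζ) = w has a solution ζ ∈ ℂ (e.g., via the complex inverse arccos). With ζ = z this gives z = ζ/(1). Then 3·cos(z) takes every value in 3·ℂ = ℂ, and adding 2 is a bijection of ℂ. So f is surjective and omits no value. (Note: only on the real line is cos bounded by [−1, 1].)

Omitted value: no value.


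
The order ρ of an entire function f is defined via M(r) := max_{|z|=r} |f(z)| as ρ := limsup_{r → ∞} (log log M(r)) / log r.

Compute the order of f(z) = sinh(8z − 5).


sinh(w) is a linear combination of e^{iw} and e^{−iw} (or e^w, e^{−w} in the hyperbolic case), so |sinh(w)| ≤ e^{|w|}. With w = 8z − 5, |w| ≤ 8|z| + 5 = 8r + 5 on |z| = r, giving M(r) ≤ e^{8r + 5}, so ρ ≤ 1. On a suitable ray (z = it for sin/cos; z = t for sinh/cosh, t real → ∞), |sinh(8z − 5)| grows like e^{8|t|}/2, so ρ ≥ 1. Hence ρ = 1.
Therefore ρ = 1.

Order ρ = 1.


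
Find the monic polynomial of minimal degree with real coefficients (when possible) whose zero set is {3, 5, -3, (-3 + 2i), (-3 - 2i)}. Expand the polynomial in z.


The polynomial is p(z) = ∏_{α ∈ S} (z − α), where S = {3, 5, -3, (-3 + 2i), (-3 - 2i)}.
Expanding the product yields: p(z) = z^5 + z^4 -26·z^3 -74·z^2 + 153·z + 585.
Note conjugate pairs combine to real quadratics: (z − (-3+2i))(z − (-3−2i)) = z² + 6z + 13.
The resulting polynomial has degree 5 and real coefficients as required.

p(z) = z^5 + z^4 -26·z^3 -74·z^2 + 153·z + 585.


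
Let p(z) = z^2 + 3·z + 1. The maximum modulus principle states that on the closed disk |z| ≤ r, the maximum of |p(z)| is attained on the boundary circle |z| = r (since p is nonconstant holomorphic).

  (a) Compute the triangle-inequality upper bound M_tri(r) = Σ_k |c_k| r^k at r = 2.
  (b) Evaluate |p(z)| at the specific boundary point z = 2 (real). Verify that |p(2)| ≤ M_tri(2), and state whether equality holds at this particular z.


Coefficients: c_0 = 1, c_1 = 3, c_2 = 1. Radius r = 2.
Part (a). Triangle bound: M_tri(r) = Σ_k |c_k| r^k
  = |1|·2^0 + |3|·2^1 + |1|·2^2
  = 1 + 6 + 4 = 11.
This bounds M(r) := max_{|z|=r} |p(z)| from above; equality holds iff all terms c_k z^k can be made to align in phase at a single z on |z|=r.
Part (b). At z = 2 (real, on the circle |z| = r):
  p(2) = (1)·2^0 + (3)·2^1 + (1)·2^2 = 11.
  |p(2)| = 11.
Since all nonzero coefficients share the same sign, |p(2)| = 11 = M_tri(2); the triangle bound is attained at z = 2, so in fact M(r) = 11.

M_tri(2) = 11; |p(2)| = 11; equality at z=2: yes.


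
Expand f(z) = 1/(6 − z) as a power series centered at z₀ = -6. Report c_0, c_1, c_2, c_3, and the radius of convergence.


Let w = z − z₀, so z = z₀ + w.
Then 6 − z = 6 − (z₀ + w) = (6 − z₀) − w = 12 − w.
f(z) = 1/(12 − w) = (1/(12)) · 1/(1 − w/(12)) = Σ_{n≥0} w^n / (12)^(n+1).
So c_n = 1/(12)^(n+1):
  c_0 = 1/(12)^1 = 1/12.
  c_1 = 1/(12)^2 = 1/144.
  c_2 = 1/(12)^3 = 1/1728.
  c_3 = 1/(12)^4 = 1/20736.
The series is valid for |w/d| < 1, i.e. |z − z₀| < |d|.
Radius of convergence: R = |6 − z₀| = |12| = 12 (distance from z₀ to the singularity z = 6).

c_0 = 1/12, c_1 = 1/144, c_2 = 1/1728, c_3 = 1/20736; R = 12.


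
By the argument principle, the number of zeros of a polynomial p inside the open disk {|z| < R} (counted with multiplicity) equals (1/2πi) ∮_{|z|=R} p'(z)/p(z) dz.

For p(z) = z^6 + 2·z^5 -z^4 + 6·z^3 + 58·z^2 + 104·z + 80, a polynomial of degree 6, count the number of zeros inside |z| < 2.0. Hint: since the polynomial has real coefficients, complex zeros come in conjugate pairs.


The zeros of p are: (-1 + 1i), (-1 - 1i), (2 + 2i), (2 - 2i), (-2 + 1i), (-2 - 1i).
Their magnitudes are: 1.414, 1.414, 2.828, 2.828, 2.236, 2.236.
Zeros with |z| < R = 2.0: (-1 + 1i), (-1 - 1i).
Count = 2.
By the argument principle, (1/2πi) ∮_{|z|=R} p'(z)/p(z) dz equals exactly this count.

Number of zeros inside |z| < 2.0: 2.


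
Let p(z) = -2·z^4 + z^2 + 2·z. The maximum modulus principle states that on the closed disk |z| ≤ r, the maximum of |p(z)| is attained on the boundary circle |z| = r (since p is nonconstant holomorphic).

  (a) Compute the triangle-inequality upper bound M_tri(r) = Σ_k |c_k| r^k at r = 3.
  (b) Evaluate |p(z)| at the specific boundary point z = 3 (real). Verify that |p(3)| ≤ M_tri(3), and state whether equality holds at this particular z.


Coefficients: c_0 = 0, c_1 = 2, c_2 = 1, c_3 = 0, c_4 = -2. Radius r = 3.
Part (a). Triangle bound: M_tri(r) = Σ_k |c_k| r^k
  = |0|·3^0 + |2|·3^1 + |1|·3^2 + |0|·3^3 + |-2|·3^4
  = 0 + 6 + 9 + 0 + 162 = 177.
This bounds M(r) := max_{|z|=r} |p(z)| from above; equality holds iff all terms c_k z^k can be made to align in phase at a single z on |z|=r.
Part (b). At z = 3 (real, on the circle |z| = r):
  p(3) = (0)·3^0 + (2)·3^1 + (1)·3^2 + (0)·3^3 + (-2)·3^4 = -147.
  |p(3)| = 147.
Check: |p(3)| = 147 ≤ 177 = M_tri(3). ✓ Equality does not hold at z = 3 (the coefficients have mixed signs, so the terms do not all align in phase there).

M_tri(3) = 177; |p(3)| = 147; equality at z=3: no.


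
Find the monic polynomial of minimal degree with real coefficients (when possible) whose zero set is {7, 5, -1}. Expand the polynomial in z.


The polynomial is p(z) = ∏_{α ∈ S} (z − α), where S = {7, 5, -1}.
Expanding the product yields: p(z) = z^3 -11·z^2 + 23·z + 35.
The resulting polynomial has degree 3 and real coefficients as required.

p(z) = z^3 -11·z^2 + 23·z + 35.


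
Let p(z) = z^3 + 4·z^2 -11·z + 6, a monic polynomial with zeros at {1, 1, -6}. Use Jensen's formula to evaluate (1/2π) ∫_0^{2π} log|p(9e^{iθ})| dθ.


Zeros: -6, 1, 1; r = 9.
Inside |z| < r: -6, 1, 1. Outside (|z| ≥ r): ∅.
p(0) = 6, so log|p(0)| = log(6) = 1.7918.
Apply Jensen: I(r) = log|p(0)| + Σ_k log(r/|z_k|), summed over zeros inside |z| < r.
  log(r/|z_k|) for z_k = 1: log(9/1) = 2.1972
  log(r/|z_k|) for z_k = 1: log(9/1) = 2.1972
  log(r/|z_k|) for z_k = -6: log(9/6) = 0.4055
Sum over inside zeros: 4.7999.
I(r) = log|p(0)| + (inside sum) = 1.7918 + 4.7999 = 6.5917.
Closed form (all zeros inside, monic): I(r) = n·log(r) = 3·log(9) = 6.5917. ✓

I(r) ≈ 6.5917.


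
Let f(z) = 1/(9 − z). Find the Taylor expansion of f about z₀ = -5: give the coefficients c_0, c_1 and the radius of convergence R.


Let w = z − z₀, so z = z₀ + w.
Then 9 − z = 9 − (z₀ + w) = (9 − z₀) − w = 14 − w.
f(z) = 1/(14 − w) = (1/(14)) · 1/(1 − w/(14)) = Σ_{n≥0} w^n / (14)^(n+1).
So c_n = 1/(14)^(n+1):
  c_0 = 1/(14)^1 = 1/14.
  c_1 = 1/(14)^2 = 1/196.
The series is valid for |w/d| < 1, i.e. |z − z₀| < |d|.
Radius of convergence: R = |9 − z₀| = |14| = 14 (distance from z₀ to the singularity z = 9).

c_0 = 1/14, c_1 = 1/196; R = 14.


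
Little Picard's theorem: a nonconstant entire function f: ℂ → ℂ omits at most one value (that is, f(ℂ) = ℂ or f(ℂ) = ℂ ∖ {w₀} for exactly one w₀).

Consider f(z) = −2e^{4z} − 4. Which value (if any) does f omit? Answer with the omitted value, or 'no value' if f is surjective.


Little Picard bounds the complement of f(ℂ) to at most one point.
e^{4z} is never zero on ℂ, so -2·e^{4z} takes every value in ℂ ∖ {0}. Adding -4 shifts the range to ℂ ∖ {-4}. Thus f omits exactly the value -4.

Omitted value: -4.


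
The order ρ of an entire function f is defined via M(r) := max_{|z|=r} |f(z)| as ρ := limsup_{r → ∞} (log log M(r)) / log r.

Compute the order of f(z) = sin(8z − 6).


sin(w) is a linear combination of e^{iw} and e^{−iw} (or e^w, e^{−w} in the hyperbolic case), so |sin(w)| ≤ e^{|w|}. With w = 8z − 6, |w| ≤ 8|z| + 6 = 8r + 6 on |z| = r, giving M(r) ≤ e^{8r + 6}, so ρ ≤ 1. On a suitable ray (z = it for sin/cos; z = t for sinh/cosh, t real → ∞), |sin(8z − 6)| grows like e^{8|t|}/2, so ρ ≥ 1. Hence ρ = 1.
Therefore ρ = 1.

Order ρ = 1.


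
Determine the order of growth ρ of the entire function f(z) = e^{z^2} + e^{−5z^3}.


Each summand is entire of order 2 and 3 respectively (as in the single-exponential case). The order of a sum is at most the max of the orders, so ρ ≤ 3. For the lower bound: on |z|=r choose arg z so that -5z^3 is real positive; then |e^{-5z^3}| = e^{5r^3} while |e^{1z^2}| ≤ e^{1r^2} = o(e^{5r^3}). So |f| ≥ e^{5r^3}(1 − o(1)) and ρ ≥ 3. Hence ρ = max(2, 3) = 3.
Therefore ρ = 3.

Order ρ = 3.


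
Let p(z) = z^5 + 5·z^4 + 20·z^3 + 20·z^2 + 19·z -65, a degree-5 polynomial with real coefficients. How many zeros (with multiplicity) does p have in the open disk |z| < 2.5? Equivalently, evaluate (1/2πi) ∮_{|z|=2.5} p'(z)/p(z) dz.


The zeros of p are: 1, (-1 + 2i), (-1 - 2i), (-2 + 3i), (-2 - 3i).
Their magnitudes are: 1, 2.236, 2.236, 3.606, 3.606.
Zeros with |z| < R = 2.5: 1, (-1 + 2i), (-1 - 2i).
Count = 3.
By the argument principle, (1/2πi) ∮_{|z|=R} p'(z)/p(z) dz equals exactly this count.

Number of zeros inside |z| < 2.5: 3.


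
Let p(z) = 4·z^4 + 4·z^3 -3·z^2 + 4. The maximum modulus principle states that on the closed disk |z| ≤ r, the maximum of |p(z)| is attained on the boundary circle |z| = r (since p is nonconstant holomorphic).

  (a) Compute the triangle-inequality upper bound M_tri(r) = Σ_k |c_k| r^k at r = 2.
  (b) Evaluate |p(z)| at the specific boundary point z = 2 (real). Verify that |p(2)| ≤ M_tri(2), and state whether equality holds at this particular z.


Coefficients: c_0 = 4, c_1 = 0, c_2 = -3, c_3 = 4, c_4 = 4. Radius r = 2.
Part (a). Triangle bound: M_tri(r) = Σ_k |c_k| r^k
  = |4|·2^0 + |0|·2^1 + |-3|·2^2 + |4|·2^3 + |4|·2^4
  = 4 + 0 + 12 + 32 + 64 = 112.
This bounds M(r) := max_{|z|=r} |p(z)| from above; equality holds iff all terms c_k z^k can be made to align in phase at a single z on |z|=r.
Part (b). At z = 2 (real, on the circle |z| = r):
  p(2) = (4)·2^0 + (0)·2^1 + (-3)·2^2 + (4)·2^3 + (4)·2^4 = 88.
  |p(2)| = 88.
Check: |p(2)| = 88 ≤ 112 = M_tri(2). ✓ Equality does not hold at z = 2 (the coefficients have mixed signs, so the terms do not all align in phase there).

M_tri(2) = 112; |p(2)| = 88; equality at z=2: no.


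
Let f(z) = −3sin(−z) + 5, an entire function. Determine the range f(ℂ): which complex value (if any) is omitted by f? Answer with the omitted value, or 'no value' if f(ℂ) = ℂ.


Little Picard bounds the complement of f(ℂ) to at most one point.
sin is entire and surjective onto ℂ: for every w ∈ ℂ, sin(ζ) = w has a solution ζ ∈ ℂ (e.g., via the complex inverse arcsin). With ζ = −z this gives z = ζ/(-1). Then -3·sin(−z) takes every value in -3·ℂ = ℂ, and adding 5 is a bijection of ℂ. So f is surjective and omits no value. (Note: only on the real line is sin bounded by [−1, 1].)

Omitted value: no value.


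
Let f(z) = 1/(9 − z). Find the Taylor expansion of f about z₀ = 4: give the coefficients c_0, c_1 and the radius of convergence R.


Let w = z − z₀, so z = z₀ + w.
Then 9 − z = 9 − (z₀ + w) = (9 − z₀) − w = 5 − w.
f(z) = 1/(5 − w) = (1/(5)) · 1/(1 − w/(5)) = Σ_{n≥0} w^n / (5)^(n+1).
So c_n = 1/(5)^(n+1):
  c_0 = 1/(5)^1 = 1/5.
  c_1 = 1/(5)^2 = 1/25.
The series is valid for |w/d| < 1, i.e. |z − z₀| < |d|.
Radius of convergence: R = |9 − z₀| = |5| = 5 (distance from z₀ to the singularity z = 9).

c_0 = 1/5, c_1 = 1/25; R = 5.


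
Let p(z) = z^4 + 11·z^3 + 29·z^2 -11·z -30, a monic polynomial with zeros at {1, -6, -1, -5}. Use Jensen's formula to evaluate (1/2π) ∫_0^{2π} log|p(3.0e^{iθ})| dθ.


Zeros: -6, -5, -1, 1; r = 3.0.
Inside |z| < r: -1, 1. Outside (|z| ≥ r): -6, -5.
p(0) = -30, so log|p(0)| = log(30) = 3.4012.
Apply Jensen: I(r) = log|p(0)| + Σ_k log(r/|z_k|), summed over zeros inside |z| < r.
  log(r/|z_k|) for z_k = 1: log(3.0/1) = 1.0986
  log(r/|z_k|) for z_k = -1: log(3.0/1) = 1.0986
  Outside zeros (-6, -5) contribute nothing to the Jensen sum.
Sum over inside zeros: 2.1972.
I(r) = log|p(0)| + (inside sum) = 3.4012 + 2.1972 = 5.5984.
Note: since some zeros are outside |z| ≤ r, the simplified n·log(r) form does NOT apply — only the inside zeros contribute.

I(r) ≈ 5.5984.


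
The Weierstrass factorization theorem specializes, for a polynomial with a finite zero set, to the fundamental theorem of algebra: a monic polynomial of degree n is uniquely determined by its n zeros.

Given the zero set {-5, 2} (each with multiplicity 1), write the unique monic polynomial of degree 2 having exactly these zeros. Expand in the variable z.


The polynomial is p(z) = ∏_{α ∈ S} (z − α), where S = {-5, 2}.
Expanding the product yields: p(z) = z^2 + 3·z -10.
The resulting polynomial has degree 2 and real coefficients as required.

p(z) = z^2 + 3·z -10.


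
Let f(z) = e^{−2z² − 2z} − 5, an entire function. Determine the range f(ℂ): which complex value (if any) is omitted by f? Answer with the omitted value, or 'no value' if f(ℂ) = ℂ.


Little Picard bounds the complement of f(ℂ) to at most one point.
The exponent g(z) = −2z² − 2z is a nonconstant polynomial, hence surjective onto ℂ. So e^{g(z)} takes every value in {e^w : w ∈ ℂ} = ℂ ∖ {0}. Adding -5 shifts the range to ℂ ∖ {-5}. f omits exactly -5.

Omitted value: -5.


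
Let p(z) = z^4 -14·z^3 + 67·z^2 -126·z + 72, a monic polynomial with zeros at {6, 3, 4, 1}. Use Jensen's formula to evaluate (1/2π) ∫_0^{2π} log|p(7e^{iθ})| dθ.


Zeros: 1, 3, 4, 6; r = 7.
Inside |z| < r: 1, 3, 4, 6. Outside (|z| ≥ r): ∅.
p(0) = 72, so log|p(0)| = log(72) = 4.2767.
Apply Jensen: I(r) = log|p(0)| + Σ_k log(r/|z_k|), summed over zeros inside |z| < r.
  log(r/|z_k|) for z_k = 6: log(7/6) = 0.1542
  log(r/|z_k|) for z_k = 3: log(7/3) = 0.8473
  log(r/|z_k|) for z_k = 4: log(7/4) = 0.5596
  log(r/|z_k|) for z_k = 1: log(7/1) = 1.9459
Sum over inside zeros: 3.5070.
I(r) = log|p(0)| + (inside sum) = 4.2767 + 3.5070 = 7.7836.
Closed form (all zeros inside, monic): I(r) = n·log(r) = 4·log(7) = 7.7836. ✓

I(r) ≈ 7.7836.


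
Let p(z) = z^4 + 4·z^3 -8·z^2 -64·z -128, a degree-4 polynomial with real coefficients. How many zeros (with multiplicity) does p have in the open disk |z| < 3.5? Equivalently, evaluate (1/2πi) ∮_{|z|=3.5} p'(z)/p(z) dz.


The zeros of p are: -4, (-2 + 2i), (-2 - 2i), 4.
Their magnitudes are: 4, 2.828, 2.828, 4.
Zeros with |z| < R = 3.5: (-2 + 2i), (-2 - 2i).
Count = 2.
By the argument principle, (1/2πi) ∮_{|z|=R} p'(z)/p(z) dz equals exactly this count.

Number of zeros inside |z| < 3.5: 2.


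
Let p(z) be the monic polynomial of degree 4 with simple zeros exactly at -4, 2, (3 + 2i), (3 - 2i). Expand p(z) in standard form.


The polynomial is p(z) = ∏_{α ∈ S} (z − α), where S = {-4, 2, (3 + 2i), (3 - 2i)}.
Expanding the product yields: p(z) = z^4 -4·z^3 -7·z^2 + 74·z -104.
Note conjugate pairs combine to real quadratics: (z − (3+2i))(z − (3−2i)) = z² − 6z + 13.
The resulting polynomial has degree 4 and real coefficients as required.

p(z) = z^4 -4·z^3 -7·z^2 + 74·z -104.


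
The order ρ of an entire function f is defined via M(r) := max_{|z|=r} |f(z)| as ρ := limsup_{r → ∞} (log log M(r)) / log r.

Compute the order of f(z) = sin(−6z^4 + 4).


Write sin(w) = (e^{iw} ± e^{−iw})/(2 or 2i), so |sin(w)| ≤ e^{|w|}. With w = −6z^4 + 4, |w| ≤ 6r^4 + 4 on |z|=r, giving M(r) ≤ e^{6r^4 + 4} and ρ ≤ 4. For the lower bound, choose z on |z|=r with -6z^4 purely imaginary of modulus 6r^4; then |sin(−6z^4 + 4)| grows like e^{6r^4}/2, so ρ ≥ 4. Hence ρ = 4.
Therefore ρ = 4.

Order ρ = 4.


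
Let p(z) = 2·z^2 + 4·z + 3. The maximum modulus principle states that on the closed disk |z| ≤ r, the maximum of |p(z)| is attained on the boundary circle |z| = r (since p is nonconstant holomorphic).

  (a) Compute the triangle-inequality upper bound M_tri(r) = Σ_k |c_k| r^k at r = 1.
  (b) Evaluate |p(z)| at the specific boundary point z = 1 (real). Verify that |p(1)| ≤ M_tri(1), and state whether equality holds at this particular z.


Coefficients: c_0 = 3, c_1 = 4, c_2 = 2. Radius r = 1.
Part (a). Triangle bound: M_tri(r) = Σ_k |c_k| r^k
  = |3|·1^0 + |4|·1^1 + |2|·1^2
  = 3 + 4 + 2 = 9.
This bounds M(r) := max_{|z|=r} |p(z)| from above; equality holds iff all terms c_k z^k can be made to align in phase at a single z on |z|=r.
Part (b). At z = 1 (real, on the circle |z| = r):
  p(1) = (3)·1^0 + (4)·1^1 + (2)·1^2 = 9.
  |p(1)| = 9.
Since all nonzero coefficients share the same sign, |p(1)| = 9 = M_tri(1); the triangle bound is attained at z = 1, so in fact M(r) = 9.

M_tri(1) = 9; |p(1)| = 9; equality at z=1: yes.


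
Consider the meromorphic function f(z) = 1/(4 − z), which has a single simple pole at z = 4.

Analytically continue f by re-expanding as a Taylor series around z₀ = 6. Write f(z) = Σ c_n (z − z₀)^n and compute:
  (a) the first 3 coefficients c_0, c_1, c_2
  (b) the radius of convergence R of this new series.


Let w = z − z₀, so z = z₀ + w.
Then 4 − z = 4 − (z₀ + w) = (4 − z₀) − w = -2 − w.
f(z) = 1/(-2 − w) = (1/(-2)) · 1/(1 − w/(-2)) = Σ_{n≥0} w^n / (-2)^(n+1).
So c_n = 1/(-2)^(n+1):
  c_0 = 1/(-2)^1 = -1/2.
  c_1 = 1/(-2)^2 = 1/4.
  c_2 = 1/(-2)^3 = -1/8.
The series is valid for |w/d| < 1, i.e. |z − z₀| < |d|.
Radius of convergence: R = |4 − z₀| = |-2| = 2 (distance from z₀ to the singularity z = 4).

c_0 = -1/2, c_1 = 1/4, c_2 = -1/8; R = 2.


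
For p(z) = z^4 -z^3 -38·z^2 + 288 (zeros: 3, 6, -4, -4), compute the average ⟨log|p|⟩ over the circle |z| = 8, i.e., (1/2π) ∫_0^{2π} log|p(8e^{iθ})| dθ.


Zeros: -4, -4, 3, 6; r = 8.
Inside |z| < r: -4, -4, 3, 6. Outside (|z| ≥ r): ∅.
p(0) = 288, so log|p(0)| = log(288) = 5.6630.
Apply Jensen: I(r) = log|p(0)| + Σ_k log(r/|z_k|), summed over zeros inside |z| < r.
  log(r/|z_k|) for z_k = 3: log(8/3) = 0.9808
  log(r/|z_k|) for z_k = 6: log(8/6) = 0.2877
  log(r/|z_k|) for z_k = -4: log(8/4) = 0.6931
  log(r/|z_k|) for z_k = -4: log(8/4) = 0.6931
Sum over inside zeros: 2.6548.
I(r) = log|p(0)| + (inside sum) = 5.6630 + 2.6548 = 8.3178.
Closed form (all zeros inside, monic): I(r) = n·log(r) = 4·log(8) = 8.3178. ✓

I(r) ≈ 8.3178.


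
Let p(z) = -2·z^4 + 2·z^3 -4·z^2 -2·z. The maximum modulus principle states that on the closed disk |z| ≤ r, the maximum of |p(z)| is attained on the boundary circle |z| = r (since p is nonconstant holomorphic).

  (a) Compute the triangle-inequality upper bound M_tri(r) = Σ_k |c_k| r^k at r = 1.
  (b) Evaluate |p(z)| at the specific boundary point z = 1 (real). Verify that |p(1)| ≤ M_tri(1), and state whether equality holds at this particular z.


Coefficients: c_0 = 0, c_1 = -2, c_2 = -4, c_3 = 2, c_4 = -2. Radius r = 1.
Part (a). Triangle bound: M_tri(r) = Σ_k |c_k| r^k
  = |0|·1^0 + |-2|·1^1 + |-4|·1^2 + |2|·1^3 + |-2|·1^4
  = 0 + 2 + 4 + 2 + 2 = 10.
This bounds M(r) := max_{|z|=r} |p(z)| from above; equality holds iff all terms c_k z^k can be made to align in phase at a single z on |z|=r.
Part (b). At z = 1 (real, on the circle |z| = r):
  p(1) = (0)·1^0 + (-2)·1^1 + (-4)·1^2 + (2)·1^3 + (-2)·1^4 = -6.
  |p(1)| = 6.
Check: |p(1)| = 6 ≤ 10 = M_tri(1). ✓ Equality does not hold at z = 1 (the coefficients have mixed signs, so the terms do not all align in phase there).

M_tri(1) = 10; |p(1)| = 6; equality at z=1: no.


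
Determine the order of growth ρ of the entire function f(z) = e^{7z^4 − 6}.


|e^{7z^4 − 6}| = e^{Re(7·z^4) + -6} ≤ e^{7|z|^4 + -6} = e^{7r^4 + -6} on |z| = r, so ρ ≤ 4. Choosing z on |z|=r so that 7·z^4 is real positive (always possible by picking arg z appropriately) gives |f(z)| = e^{7r^4 + -6}, matching the bound. The additive constant -6 does not affect log log M(r) ~ 4·log r. Hence ρ = 4.
Therefore ρ = 4.

Order ρ = 4.


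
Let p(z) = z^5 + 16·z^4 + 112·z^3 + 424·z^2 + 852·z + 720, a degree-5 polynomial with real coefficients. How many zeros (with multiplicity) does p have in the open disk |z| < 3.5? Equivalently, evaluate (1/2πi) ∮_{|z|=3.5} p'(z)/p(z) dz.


The zeros of p are: -4, (-3 + 3i), (-3 - 3i), (-3 + 1i), (-3 - 1i).
Their magnitudes are: 4, 4.243, 4.243, 3.162, 3.162.
Zeros with |z| < R = 3.5: (-3 + 1i), (-3 - 1i).
Count = 2.
By the argument principle, (1/2πi) ∮_{|z|=R} p'(z)/p(z) dz equals exactly this count.

Number of zeros inside |z| < 3.5: 2.


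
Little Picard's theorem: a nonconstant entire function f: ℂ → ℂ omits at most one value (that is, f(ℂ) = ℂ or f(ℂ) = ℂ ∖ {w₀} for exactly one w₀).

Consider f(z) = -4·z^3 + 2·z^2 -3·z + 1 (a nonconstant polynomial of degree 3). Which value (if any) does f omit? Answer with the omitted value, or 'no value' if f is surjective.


Little Picard bounds the complement of f(ℂ) to at most one point.
For every w ∈ ℂ, the equation p(z) − w = 0 is a nonconstant polynomial in z and hence has at least one root by the fundamental theorem of algebra. So p is surjective onto ℂ, omitting no value.

Omitted value: no value.


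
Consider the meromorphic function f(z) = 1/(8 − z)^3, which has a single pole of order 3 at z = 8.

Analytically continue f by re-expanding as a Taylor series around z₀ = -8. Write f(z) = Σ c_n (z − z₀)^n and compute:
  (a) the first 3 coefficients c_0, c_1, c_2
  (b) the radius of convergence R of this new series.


Let w = z − z₀, so z = z₀ + w.
Then 8 − z = 8 − (z₀ + w) = (8 − z₀) − w = 16 − w.
f(z) = 1/(16 − w)^3 = (1/(16)^3) · (1 − w/(16))^{−3}.
By the binomial series (1−u)^{−3} = Σ_{n≥0} C(n+2, 2) u^n for |u|<1, with u = w/(16):
  c_n = C(n+2, 2) / (16)^(n+3).
  c_0 = 1/(16)^3 = 1/4096.
  c_1 = 3/(16)^4 = 3/65536.
  c_2 = 6/(16)^5 = 3/524288.
The series is valid for |w/d| < 1, i.e. |z − z₀| < |d|.
Radius of convergence: R = |8 − z₀| = |16| = 16 (distance from z₀ to the singularity z = 8).

c_0 = 1/4096, c_1 = 3/65536, c_2 = 3/524288; R = 16.


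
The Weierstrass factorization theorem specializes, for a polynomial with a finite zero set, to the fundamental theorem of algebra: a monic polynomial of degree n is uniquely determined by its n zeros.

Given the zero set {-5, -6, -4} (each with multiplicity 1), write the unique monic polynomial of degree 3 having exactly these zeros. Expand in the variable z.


The polynomial is p(z) = ∏_{α ∈ S} (z − α), where S = {-5, -6, -4}.
Expanding the product yields: p(z) = z^3 + 15·z^2 + 74·z + 120.
The resulting polynomial has degree 3 and real coefficients as required.

p(z) = z^3 + 15·z^2 + 74·z + 120.


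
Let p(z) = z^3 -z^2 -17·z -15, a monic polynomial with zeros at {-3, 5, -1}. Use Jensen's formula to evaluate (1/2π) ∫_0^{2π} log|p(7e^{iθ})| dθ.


Zeros: -3, -1, 5; r = 7.
Inside |z| < r: -3, -1, 5. Outside (|z| ≥ r): ∅.
p(0) = -15, so log|p(0)| = log(15) = 2.7081.
Apply Jensen: I(r) = log|p(0)| + Σ_k log(r/|z_k|), summed over zeros inside |z| < r.
  log(r/|z_k|) for z_k = -3: log(7/3) = 0.8473
  log(r/|z_k|) for z_k = 5: log(7/5) = 0.3365
  log(r/|z_k|) for z_k = -1: log(7/1) = 1.9459
Sum over inside zeros: 3.1297.
I(r) = log|p(0)| + (inside sum) = 2.7081 + 3.1297 = 5.8377.
Closed form (all zeros inside, monic): I(r) = n·log(r) = 3·log(7) = 5.8377. ✓

I(r) ≈ 5.8377.


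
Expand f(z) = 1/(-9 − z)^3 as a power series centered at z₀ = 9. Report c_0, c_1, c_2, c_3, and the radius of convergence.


Let w = z − z₀, so z = z₀ + w.
Then -9 − z = -9 − (z₀ + w) = (-9 − z₀) − w = -18 − w.
f(z) = 1/(-18 − w)^3 = (1/(-18)^3) · (1 − w/(-18))^{−3}.
By the binomial series (1−u)^{−3} = Σ_{n≥0} C(n+2, 2) u^n for |u|<1, with u = w/(-18):
  c_n = C(n+2, 2) / (-18)^(n+3).
  c_0 = 1/(-18)^3 = -1/5832.
  c_1 = 3/(-18)^4 = 1/34992.
  c_2 = 6/(-18)^5 = -1/314928.
  c_3 = 10/(-18)^6 = 5/17006112.
The series is valid for |w/d| < 1, i.e. |z − z₀| < |d|.
Radius of convergence: R = |-9 − z₀| = |-18| = 18 (distance from z₀ to the singularity z = -9).

c_0 = -1/5832, c_1 = 1/34992, c_2 = -1/314928, c_3 = 5/17006112; R = 18.


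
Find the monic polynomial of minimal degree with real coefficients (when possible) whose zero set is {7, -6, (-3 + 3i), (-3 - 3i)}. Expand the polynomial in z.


The polynomial is p(z) = ∏_{α ∈ S} (z − α), where S = {7, -6, (-3 + 3i), (-3 - 3i)}.
Expanding the product yields: p(z) = z^4 + 5·z^3 -30·z^2 -270·z -756.
Note conjugate pairs combine to real quadratics: (z − (-3+3i))(z − (-3−3i)) = z² + 6z + 18.
The resulting polynomial has degree 4 and real coefficients as required.

p(z) = z^4 + 5·z^3 -30·z^2 -270·z -756.


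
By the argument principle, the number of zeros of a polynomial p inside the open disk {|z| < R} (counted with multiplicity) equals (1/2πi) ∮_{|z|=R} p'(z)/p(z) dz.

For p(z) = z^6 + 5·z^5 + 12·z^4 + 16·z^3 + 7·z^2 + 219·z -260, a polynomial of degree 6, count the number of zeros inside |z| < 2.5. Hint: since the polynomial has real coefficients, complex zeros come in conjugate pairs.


The zeros of p are: -4, 1, (1 + 2i), (1 - 2i), (-2 + 3i), (-2 - 3i).
Their magnitudes are: 4, 1, 2.236, 2.236, 3.606, 3.606.
Zeros with |z| < R = 2.5: 1, (1 + 2i), (1 - 2i).
Count = 3.
By the argument principle, (1/2πi) ∮_{|z|=R} p'(z)/p(z) dz equals exactly this count.

Number of zeros inside |z| < 2.5: 3.


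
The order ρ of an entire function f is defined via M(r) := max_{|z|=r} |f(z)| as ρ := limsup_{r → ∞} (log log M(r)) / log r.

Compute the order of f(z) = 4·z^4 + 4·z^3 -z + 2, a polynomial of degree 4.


|f(z)| ≤ Σ|c_k|·r^k = O(r^4) as r → ∞. Polynomial growth is O(e^{r^ε}) for every ε > 0 (since r^4/e^{r^ε} → 0), so ρ ≤ ε for all ε > 0, i.e. ρ = 0. Every nonconstant polynomial has order 0.
Therefore ρ = 0.

Order ρ = 0.


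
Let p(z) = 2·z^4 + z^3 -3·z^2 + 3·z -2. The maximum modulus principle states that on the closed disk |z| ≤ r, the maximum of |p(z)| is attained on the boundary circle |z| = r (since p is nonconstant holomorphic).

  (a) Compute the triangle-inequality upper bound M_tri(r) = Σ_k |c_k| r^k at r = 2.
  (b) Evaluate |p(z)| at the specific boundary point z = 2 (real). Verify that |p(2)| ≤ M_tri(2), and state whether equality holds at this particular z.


Coefficients: c_0 = -2, c_1 = 3, c_2 = -3, c_3 = 1, c_4 = 2. Radius r = 2.
Part (a). Triangle bound: M_tri(r) = Σ_k |c_k| r^k
  = |-2|·2^0 + |3|·2^1 + |-3|·2^2 + |1|·2^3 + |2|·2^4
  = 2 + 6 + 12 + 8 + 32 = 60.
This bounds M(r) := max_{|z|=r} |p(z)| from above; equality holds iff all terms c_k z^k can be made to align in phase at a single z on |z|=r.
Part (b). At z = 2 (real, on the circle |z| = r):
  p(2) = (-2)·2^0 + (3)·2^1 + (-3)·2^2 + (1)·2^3 + (2)·2^4 = 32.
  |p(2)| = 32.
Check: |p(2)| = 32 ≤ 60 = M_tri(2). ✓ Equality does not hold at z = 2 (the coefficients have mixed signs, so the terms do not all align in phase there).

M_tri(2) = 60; |p(2)| = 32; equality at z=2: no.


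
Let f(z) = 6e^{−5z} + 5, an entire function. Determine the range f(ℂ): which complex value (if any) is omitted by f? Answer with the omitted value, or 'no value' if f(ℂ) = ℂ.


Little Picard bounds the complement of f(ℂ) to at most one point.
e^{−5z} is never zero on ℂ, so 6·e^{−5z} takes every value in ℂ ∖ {0}. Adding 5 shifts the range to ℂ ∖ {5}. Thus f omits exactly the value 5.

Omitted value: 5.


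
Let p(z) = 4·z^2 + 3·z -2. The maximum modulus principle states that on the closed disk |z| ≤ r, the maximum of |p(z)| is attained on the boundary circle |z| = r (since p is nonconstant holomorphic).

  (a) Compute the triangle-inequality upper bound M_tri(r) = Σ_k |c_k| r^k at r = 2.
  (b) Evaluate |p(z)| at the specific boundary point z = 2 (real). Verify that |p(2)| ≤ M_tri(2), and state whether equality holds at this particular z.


Coefficients: c_0 = -2, c_1 = 3, c_2 = 4. Radius r = 2.
Part (a). Triangle bound: M_tri(r) = Σ_k |c_k| r^k
  = |-2|·2^0 + |3|·2^1 + |4|·2^2
  = 2 + 6 + 16 = 24.
This bounds M(r) := max_{|z|=r} |p(z)| from above; equality holds iff all terms c_k z^k can be made to align in phase at a single z on |z|=r.
Part (b). At z = 2 (real, on the circle |z| = r):
  p(2) = (-2)·2^0 + (3)·2^1 + (4)·2^2 = 20.
  |p(2)| = 20.
Check: |p(2)| = 20 ≤ 24 = M_tri(2). ✓ Equality does not hold at z = 2 (the coefficients have mixed signs, so the terms do not all align in phase there).

M_tri(2) = 24; |p(2)| = 20; equality at z=2: no.


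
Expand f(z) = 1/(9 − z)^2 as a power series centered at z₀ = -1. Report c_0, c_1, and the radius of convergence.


Let w = z − z₀, so z = z₀ + w.
Then 9 − z = 9 − (z₀ + w) = (9 − z₀) − w = 10 − w.
f(z) = 1/(10 − w)^2 = (1/(10)^2) · (1 − w/(10))^{−2}.
By the binomial series (1−u)^{−2} = Σ_{n≥0} C(n+1, 1) u^n for |u|<1, with u = w/(10):
  c_n = C(n+1, 1) / (10)^(n+2).
  c_0 = 1/(10)^2 = 1/100.
  c_1 = 2/(10)^3 = 1/500.
The series is valid for |w/d| < 1, i.e. |z − z₀| < |d|.
Radius of convergence: R = |9 − z₀| = |10| = 10 (distance from z₀ to the singularity z = 9).

c_0 = 1/100, c_1 = 1/500; R = 10.


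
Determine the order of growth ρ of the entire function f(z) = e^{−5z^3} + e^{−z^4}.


Each summand is entire of order 3 and 4 respectively (as in the single-exponential case). The order of a sum is at most the max of the orders, so ρ ≤ 4. For the lower bound: on |z|=r choose arg z so that -1z^4 is real positive; then |e^{-1z^4}| = e^{1r^4} while |e^{-5z^3}| ≤ e^{5r^3} = o(e^{1r^4}). So |f| ≥ e^{1r^4}(1 − o(1)) and ρ ≥ 4. Hence ρ = max(3, 4) = 4.
Therefore ρ = 4.

Order ρ = 4.


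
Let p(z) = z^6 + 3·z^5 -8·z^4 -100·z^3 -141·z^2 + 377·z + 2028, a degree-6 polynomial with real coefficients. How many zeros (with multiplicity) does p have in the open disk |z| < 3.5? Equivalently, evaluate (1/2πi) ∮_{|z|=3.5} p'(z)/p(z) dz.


The zeros of p are: 4, (-3 + 2i), (-3 - 2i), (-2 + 3i), (-2 - 3i), 3.
Their magnitudes are: 4, 3.606, 3.606, 3.606, 3.606, 3.
Zeros with |z| < R = 3.5: 3.
Count = 1.
By the argument principle, (1/2πi) ∮_{|z|=R} p'(z)/p(z) dz equals exactly this count.

Number of zeros inside |z| < 3.5: 1.


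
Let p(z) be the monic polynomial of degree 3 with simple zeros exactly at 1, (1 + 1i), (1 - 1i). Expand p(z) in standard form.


The polynomial is p(z) = ∏_{α ∈ S} (z − α), where S = {1, (1 + 1i), (1 - 1i)}.
Expanding the product yields: p(z) = z^3 -3·z^2 + 4·z -2.
Note conjugate pairs combine to real quadratics: (z − (1+1i))(z − (1−1i)) = z² − 2z + 2.
The resulting polynomial has degree 3 and real coefficients as required.

p(z) = z^3 -3·z^2 + 4·z -2.


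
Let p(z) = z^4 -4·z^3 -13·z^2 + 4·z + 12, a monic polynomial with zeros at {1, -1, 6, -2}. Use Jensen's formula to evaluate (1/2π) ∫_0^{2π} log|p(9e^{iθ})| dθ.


Zeros: -2, -1, 1, 6; r = 9.
Inside |z| < r: -2, -1, 1, 6. Outside (|z| ≥ r): ∅.
p(0) = 12, so log|p(0)| = log(12) = 2.4849.
Apply Jensen: I(r) = log|p(0)| + Σ_k log(r/|z_k|), summed over zeros inside |z| < r.
  log(r/|z_k|) for z_k = 1: log(9/1) = 2.1972
  log(r/|z_k|) for z_k = -1: log(9/1) = 2.1972
  log(r/|z_k|) for z_k = 6: log(9/6) = 0.4055
  log(r/|z_k|) for z_k = -2: log(9/2) = 1.5041
Sum over inside zeros: 6.3040.
I(r) = log|p(0)| + (inside sum) = 2.4849 + 6.3040 = 8.7889.
Closed form (all zeros inside, monic): I(r) = n·log(r) = 4·log(9) = 8.7889. ✓

I(r) ≈ 8.7889.


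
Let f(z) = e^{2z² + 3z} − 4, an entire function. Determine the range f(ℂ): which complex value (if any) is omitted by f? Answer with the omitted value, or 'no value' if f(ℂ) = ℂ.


Little Picard bounds the complement of f(ℂ) to at most one point.
The exponent g(z) = 2z² + 3z is a nonconstant polynomial, hence surjective onto ℂ. So e^{g(z)} takes every value in {e^w : w ∈ ℂ} = ℂ ∖ {0}. Adding -4 shifts the range to ℂ ∖ {-4}. f omits exactly -4.

Omitted value: -4.


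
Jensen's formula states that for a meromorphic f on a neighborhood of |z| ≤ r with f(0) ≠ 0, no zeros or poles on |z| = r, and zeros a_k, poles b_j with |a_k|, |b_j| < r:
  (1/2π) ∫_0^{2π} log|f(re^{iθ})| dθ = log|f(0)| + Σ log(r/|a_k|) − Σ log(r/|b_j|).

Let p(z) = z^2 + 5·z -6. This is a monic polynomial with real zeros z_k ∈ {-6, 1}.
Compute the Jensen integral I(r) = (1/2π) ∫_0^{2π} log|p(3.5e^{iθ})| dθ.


Zeros: -6, 1; r = 3.5.
Inside |z| < r: 1. Outside (|z| ≥ r): -6.
p(0) = -6, so log|p(0)| = log(6) = 1.7918.
Apply Jensen: I(r) = log|p(0)| + Σ_k log(r/|z_k|), summed over zeros inside |z| < r.
  log(r/|z_k|) for z_k = 1: log(3.5/1) = 1.2528
  Outside zeros (-6) contribute nothing to the Jensen sum.
Sum over inside zeros: 1.2528.
I(r) = log|p(0)| + (inside sum) = 1.7918 + 1.2528 = 3.0445.
Note: since some zeros are outside |z| ≤ r, the simplified n·log(r) form does NOT apply — only the inside zeros contribute.

I(r) ≈ 3.0445.


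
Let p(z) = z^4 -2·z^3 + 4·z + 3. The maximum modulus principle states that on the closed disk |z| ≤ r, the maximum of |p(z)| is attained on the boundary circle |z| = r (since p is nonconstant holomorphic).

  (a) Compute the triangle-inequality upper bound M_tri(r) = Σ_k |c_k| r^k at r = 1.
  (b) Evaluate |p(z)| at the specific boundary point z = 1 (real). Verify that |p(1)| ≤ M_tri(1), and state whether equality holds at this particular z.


Coefficients: c_0 = 3, c_1 = 4, c_2 = 0, c_3 = -2, c_4 = 1. Radius r = 1.
Part (a). Triangle bound: M_tri(r) = Σ_k |c_k| r^k
  = |3|·1^0 + |4|·1^1 + |0|·1^2 + |-2|·1^3 + |1|·1^4
  = 3 + 4 + 0 + 2 + 1 = 10.
This bounds M(r) := max_{|z|=r} |p(z)| from above; equality holds iff all terms c_k z^k can be made to align in phase at a single z on |z|=r.
Part (b). At z = 1 (real, on the circle |z| = r):
  p(1) = (3)·1^0 + (4)·1^1 + (0)·1^2 + (-2)·1^3 + (1)·1^4 = 6.
  |p(1)| = 6.
Check: |p(1)| = 6 ≤ 10 = M_tri(1). ✓ Equality does not hold at z = 1 (the coefficients have mixed signs, so the terms do not all align in phase there).

M_tri(1) = 10; |p(1)| = 6; equality at z=1: no.


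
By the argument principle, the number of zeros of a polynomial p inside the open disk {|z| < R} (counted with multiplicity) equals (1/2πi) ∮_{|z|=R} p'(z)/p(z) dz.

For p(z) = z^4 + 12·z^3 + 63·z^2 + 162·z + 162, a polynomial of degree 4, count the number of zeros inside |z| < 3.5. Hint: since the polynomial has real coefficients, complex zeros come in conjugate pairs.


The zeros of p are: -3, -3, (-3 + 3i), (-3 - 3i).
Their magnitudes are: 3, 3, 4.243, 4.243.
Zeros with |z| < R = 3.5: -3, -3.
Count = 2.
By the argument principle, (1/2πi) ∮_{|z|=R} p'(z)/p(z) dz equals exactly this count.

Number of zeros inside |z| < 3.5: 2.


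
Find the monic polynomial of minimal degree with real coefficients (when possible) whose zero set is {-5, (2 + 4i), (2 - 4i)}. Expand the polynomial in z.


The polynomial is p(z) = ∏_{α ∈ S} (z − α), where S = {-5, (2 + 4i), (2 - 4i)}.
Expanding the product yields: p(z) = z^3 + z^2 + 100.
Note conjugate pairs combine to real quadratics: (z − (2+4i))(z − (2−4i)) = z² − 4z + 20.
The resulting polynomial has degree 3 and real coefficients as required.

p(z) = z^3 + z^2 + 100.
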